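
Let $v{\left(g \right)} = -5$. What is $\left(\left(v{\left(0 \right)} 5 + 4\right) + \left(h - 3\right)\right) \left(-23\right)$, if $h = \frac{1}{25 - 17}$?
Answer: $\frac{4393}{8} \approx 549.13$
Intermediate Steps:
$h = \frac{1}{8} \approx 0.125$
$\left(\left(v{\left(0 \right)} 5 + 4\right) + \left(h - 3\right)\right) \left(-23\right) = \left(\left(\left(-5\right) 5 + 4\right) + \left(\frac{1}{8} - 3\right)\right) \left(-23\right) = \left(\left(-25 + 4\right) + \left(\frac{1}{8} - 3\right)\right) \left(-23\right) = \left(-21 - \frac{23}{8}\right) \left(-23\right) = \left(- \frac{191}{8}\right) \left(-23\right) = \frac{4393}{8}$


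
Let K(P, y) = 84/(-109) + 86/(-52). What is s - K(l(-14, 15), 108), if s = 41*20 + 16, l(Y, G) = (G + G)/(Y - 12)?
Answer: 2376095/2834 ≈ 838.42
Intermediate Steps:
l(Y, G) = 2*G/(-12 + Y) (l(Y, G) = (2*G)/(-12 + Y) = 2*G/(-12 + Y))
K(P, y) = -6871/2834 (K(P, y) = 84*(-1/109) + 86*(-1/52) = -84/109 - 43/26 = -6871/2834)
s = 836 (s = 820 + 16 = 836)
s - K(l(-14, 15), 108) = 836 - 1*(-6871/2834) = 836 + 6871/2834 = 2376095/2834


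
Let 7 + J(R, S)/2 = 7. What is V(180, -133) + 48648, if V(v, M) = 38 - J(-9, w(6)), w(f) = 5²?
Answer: 48686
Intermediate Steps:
w(f) = 25
J(R, S) = 0 (J(R, S) = -14 + 2*7 = -14 + 14 = 0)
V(v, M) = 38 (V(v, M) = 38 - 1*0 = 38 + 0 = 38)
V(180, -133) + 48648 = 38 + 48648 = 48686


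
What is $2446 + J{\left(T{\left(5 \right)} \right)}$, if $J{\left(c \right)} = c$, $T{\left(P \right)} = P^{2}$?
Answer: $2471$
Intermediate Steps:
$2446 + J{\left(T{\left(5 \right)} \right)} = 2446 + 5^{2} = 2446 + 25 = 2471$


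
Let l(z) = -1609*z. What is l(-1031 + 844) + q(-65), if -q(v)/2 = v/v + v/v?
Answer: 300879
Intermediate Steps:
q(v) = -4 (q(v) = -2*(v/v + v/v) = -2*(1 + 1) = -2*2 = -4)
l(-1031 + 844) + q(-65) = -1609*(-1031 + 844) - 4 = -1609*(-187) - 4 = 300883 - 4 = 300879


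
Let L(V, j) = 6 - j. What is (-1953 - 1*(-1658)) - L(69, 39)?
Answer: -262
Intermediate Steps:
(-1953 - 1*(-1658)) - L(69, 39) = (-1953 - 1*(-1658)) - (6 - 1*39) = (-1953 + 1658) - (6 - 39) = -295 - 1*(-33) = -295 + 33 = -262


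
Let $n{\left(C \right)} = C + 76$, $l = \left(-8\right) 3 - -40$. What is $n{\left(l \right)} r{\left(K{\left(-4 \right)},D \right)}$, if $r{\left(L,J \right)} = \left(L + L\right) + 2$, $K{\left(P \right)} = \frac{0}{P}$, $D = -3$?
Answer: $184$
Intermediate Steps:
$K{\left(P \right)} = 0$
$r{\left(L,J \right)} = 2 + 2 L$ ($r{\left(L,J \right)} = 2 L + 2 = 2 + 2 L$)
$l = 16$ ($l = -24 + 40 = 16$)
$n{\left(C \right)} = 76 + C$
$n{\left(l \right)} r{\left(K{\left(-4 \right)},D \right)} = \left(76 + 16\right) \left(2 + 2 \cdot 0\right) = 92 \left(2 + 0\right) = 92 \cdot 2 = 184$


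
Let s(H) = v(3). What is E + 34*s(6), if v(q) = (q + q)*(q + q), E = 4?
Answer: 1228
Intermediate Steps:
v(q) = 4*q² (v(q) = (2*q)*(2*q) = 4*q²)
s(H) = 36 (s(H) = 4*3² = 4*9 = 36)
E + 34*s(6) = 4 + 34*36 = 4 + 1224 = 1228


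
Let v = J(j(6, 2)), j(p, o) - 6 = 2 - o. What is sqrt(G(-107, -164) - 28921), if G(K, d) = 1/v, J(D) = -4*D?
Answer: I*sqrt(4164630)/12 ≈ 170.06*I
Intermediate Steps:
j(p, o) = 8 - o (j(p, o) = 6 + (2 - o) = 8 - o)
v = -24 (v = -4*(8 - 1*2) = -4*(8 - 2) = -4*6 = -24)
G(K, d) = -1/24 (G(K, d) = 1/(-24) = -1/24)
sqrt(G(-107, -164) - 28921) = sqrt(-1/24 - 28921) = sqrt(-694105/24) = I*sqrt(4164630)/12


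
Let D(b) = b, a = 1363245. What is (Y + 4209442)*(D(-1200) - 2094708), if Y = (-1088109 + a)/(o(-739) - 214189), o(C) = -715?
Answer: -237001516694227032/26863 ≈ -8.8226e+12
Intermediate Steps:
Y = -34392/26863 (Y = (-1088109 + 1363245)/(-715 - 214189) = 275136/(-214904) = 275136*(-1/214904) = -34392/26863 ≈ -1.2803)
(Y + 4209442)*(D(-1200) - 2094708) = (-34392/26863 + 4209442)*(-1200 - 2094708) = (113078206054/26863)*(-2095908) = -237001516694227032/26863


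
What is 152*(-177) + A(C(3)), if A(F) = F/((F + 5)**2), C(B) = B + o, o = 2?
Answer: -538079/20 ≈ -26904.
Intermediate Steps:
C(B) = 2 + B (C(B) = B + 2 = 2 + B)
A(F) = F/(5 + F)**2 (A(F) = F/((5 + F)**2) = F/(5 + F)**2)
152*(-177) + A(C(3)) = 152*(-177) + (2 + 3)/(5 + (2 + 3))**2 = -26904 + 5/(5 + 5)**2 = -26904 + 5/10**2 = -26904 + 5*(1/100) = -26904 + 1/20 = -538079/20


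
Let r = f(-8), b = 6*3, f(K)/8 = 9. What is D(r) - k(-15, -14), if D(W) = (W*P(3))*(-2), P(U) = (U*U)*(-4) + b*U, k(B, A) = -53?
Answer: -2539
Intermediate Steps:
f(K) = 72 (f(K) = 8*9 = 72)
b = 18
P(U) = -4*U² + 18*U (P(U) = (U*U)*(-4) + 18*U = U²*(-4) + 18*U = -4*U² + 18*U)
r = 72
D(W) = -36*W (D(W) = (W*(2*3*(9 - 2*3)))*(-2) = (W*(2*3*(9 - 6)))*(-2) = (W*(2*3*3))*(-2) = (W*18)*(-2) = (18*W)*(-2) = -36*W)
D(r) - k(-15, -14) = -36*72 - 1*(-53) = -2592 + 53 = -2539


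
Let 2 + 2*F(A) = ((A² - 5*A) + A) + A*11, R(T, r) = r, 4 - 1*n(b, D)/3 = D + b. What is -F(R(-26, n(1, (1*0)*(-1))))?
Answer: -71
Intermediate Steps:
n(b, D) = 12 - 3*D - 3*b (n(b, D) = 12 - 3*(D + b) = 12 + (-3*D - 3*b) = 12 - 3*D - 3*b)
F(A) = -1 + A²/2 + 7*A/2 (F(A) = -1 + (((A² - 5*A) + A) + A*11)/2 = -1 + ((A² - 4*A) + 11*A)/2 = -1 + (A² + 7*A)/2 = -1 + (A²/2 + 7*A/2) = -1 + A²/2 + 7*A/2)
-F(R(-26, n(1, (1*0)*(-1)))) = -(-1 + (12 - 3*1*0*(-1) - 3*1)²/2 + 7*(12 - 3*1*0*(-1) - 3*1)/2) = -(-1 + (12 - 0*(-1) - 3)²/2 + 7*(12 - 0*(-1) - 3)/2) = -(-1 + (12 - 3*0 - 3)²/2 + 7*(12 - 3*0 - 3)/2) = -(-1 + (12 + 0 - 3)²/2 + 7*(12 + 0 - 3)/2) = -(-1 + (½)*9² + (7/2)*9) = -(-1 + (½)*81 + 63/2) = -(-1 + 81/2 + 63/2) = -1*71 = -71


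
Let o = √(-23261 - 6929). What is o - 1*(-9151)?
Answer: 9151 + I*√30190 ≈ 9151.0 + 173.75*I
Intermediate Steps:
o = I*√30190 (o = √(-30190) = I*√30190 ≈ 173.75*I)
o - 1*(-9151) = I*√30190 - 1*(-9151) = I*√30190 + 9151 = 9151 + I*√30190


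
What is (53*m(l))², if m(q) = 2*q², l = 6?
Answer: 14561856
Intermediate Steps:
(53*m(l))² = (53*(2*6²))² = (53*(2*36))² = (53*72)² = 3816² = 14561856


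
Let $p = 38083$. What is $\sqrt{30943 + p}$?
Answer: $\sqrt{69026} \approx 262.73$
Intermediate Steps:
$\sqrt{30943 + p} = \sqrt{30943 + 38083} = \sqrt{69026}$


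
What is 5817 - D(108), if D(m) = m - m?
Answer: 5817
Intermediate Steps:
D(m) = 0
5817 - D(108) = 5817 - 1*0 = 5817 + 0 = 5817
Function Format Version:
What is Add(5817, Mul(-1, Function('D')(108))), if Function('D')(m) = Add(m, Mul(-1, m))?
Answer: 5817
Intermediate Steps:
Function('D')(m) = 0
Add(5817, Mul(-1, Function('D')(108))) = Add(5817, Mul(-1, 0)) = Add(5817, 0) = 5817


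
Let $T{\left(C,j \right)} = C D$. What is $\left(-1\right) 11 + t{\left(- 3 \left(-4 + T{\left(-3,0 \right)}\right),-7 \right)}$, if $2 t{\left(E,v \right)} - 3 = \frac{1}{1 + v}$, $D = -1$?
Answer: $- \frac{115}{12} \approx -9.5833$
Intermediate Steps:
$T{\left(C,j \right)} = - C$ ($T{\left(C,j \right)} = C \left(-1\right) = - C$)
$t{\left(E,v \right)} = \frac{3}{2} + \frac{1}{2 \left(1 + v\right)}$
$\left(-1\right) 11 + t{\left(- 3 \left(-4 + T{\left(-3,0 \right)}\right),-7 \right)} = \left(-1\right) 11 + \frac{4 + 3 \left(-7\right)}{2 \left(1 - 7\right)} = -11 + \frac{4 - 21}{2 \left(-6\right)} = -11 + \frac{1}{2} \left(- \frac{1}{6}\right) \left(-17\right) = -11 + \frac{17}{12} = - \frac{115}{12}$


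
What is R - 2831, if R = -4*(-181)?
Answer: -2107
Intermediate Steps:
R = 724
R - 2831 = 724 - 2831 = -2107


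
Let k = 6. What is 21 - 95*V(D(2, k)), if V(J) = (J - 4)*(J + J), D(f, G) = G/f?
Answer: 591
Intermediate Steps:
V(J) = 2*J*(-4 + J) (V(J) = (-4 + J)*(2*J) = 2*J*(-4 + J))
21 - 95*V(D(2, k)) = 21 - 190*6/2*(-4 + 6/2) = 21 - 190*6*(½)*(-4 + 6*(½)) = 21 - 190*3*(-4 + 3) = 21 - 190*3*(-1) = 21 - 95*(-6) = 21 + 570 = 591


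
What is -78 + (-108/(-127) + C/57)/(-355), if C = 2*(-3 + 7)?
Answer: -200455082/2569845 ≈ -78.003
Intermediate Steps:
C = 8 (C = 2*4 = 8)
-78 + (-108/(-127) + C/57)/(-355) = -78 + (-108/(-127) + 8/57)/(-355) = -78 + (-108*(-1/127) + 8*(1/57))*(-1/355) = -78 + (108/127 + 8/57)*(-1/355) = -78 + (7172/7239)*(-1/355) = -78 - 7172/2569845 = -200455082/2569845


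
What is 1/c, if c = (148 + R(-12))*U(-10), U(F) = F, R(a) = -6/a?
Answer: -1/1485 ≈ -0.00067340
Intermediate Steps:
c = -1485 (c = (148 - 6/(-12))*(-10) = (148 - 6*(-1/12))*(-10) = (148 + ½)*(-10) = (297/2)*(-10) = -1485)
1/c = 1/(-1485) = -1/1485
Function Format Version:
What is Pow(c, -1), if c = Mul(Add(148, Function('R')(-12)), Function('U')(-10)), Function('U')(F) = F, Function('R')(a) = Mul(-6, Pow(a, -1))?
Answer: Rational(-1, 1485) ≈ -0.00067340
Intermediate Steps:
c = -1485 (c = Mul(Add(148, Mul(-6, Pow(-12, -1))), -10) = Mul(Add(148, Mul(-6, Rational(-1, 12))), -10) = Mul(Add(148, Rational(1, 2)), -10) = Mul(Rational(297, 2), -10) = -1485)
Pow(c, -1) = Pow(-1485, -1) = Rational(-1, 1485)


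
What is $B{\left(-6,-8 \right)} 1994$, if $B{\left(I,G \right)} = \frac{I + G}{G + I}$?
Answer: $1994$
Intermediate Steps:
$B{\left(I,G \right)} = 1$ ($B{\left(I,G \right)} = \frac{G + I}{G + I} = 1$)
$B{\left(-6,-8 \right)} 1994 = 1 \cdot 1994 = 1994$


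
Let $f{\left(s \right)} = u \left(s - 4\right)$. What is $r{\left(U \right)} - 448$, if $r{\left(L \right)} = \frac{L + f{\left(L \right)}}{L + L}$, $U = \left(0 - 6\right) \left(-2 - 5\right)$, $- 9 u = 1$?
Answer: $- \frac{84587}{189} \approx -447.55$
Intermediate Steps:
$u = - \frac{1}{9}$ ($u = \left(- \frac{1}{9}\right) 1 = - \frac{1}{9} \approx -0.11111$)
$f{\left(s \right)} = \frac{4}{9} - \frac{s}{9}$ ($f{\left(s \right)} = - \frac{s - 4}{9} = - \frac{-4 + s}{9} = \frac{4}{9} - \frac{s}{9}$)
$U = 42$ ($U = \left(-6\right) \left(-7\right) = 42$)
$r{\left(L \right)} = \frac{\frac{4}{9} + \frac{8 L}{9}}{2 L}$ ($r{\left(L \right)} = \frac{L - \left(- \frac{4}{9} + \frac{L}{9}\right)}{L + L} = \frac{\frac{4}{9} + \frac{8 L}{9}}{2 L}$)
$r{\left(U \right)} - 448 = \frac{2 \left(1 + 2 \cdot 42\right)}{9 \cdot 42} - 448 = \frac{2}{9} \cdot \frac{1}{42} \left(1 + 84\right) - 448 = \frac{2}{9} \cdot \frac{1}{42} \cdot 85 - 448 = \frac{85}{189} - 448 = - \frac{84587}{189}$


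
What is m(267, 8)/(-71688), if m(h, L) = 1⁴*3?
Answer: -1/23896 ≈ -4.1848e-5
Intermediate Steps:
m(h, L) = 3 (m(h, L) = 1*3 = 3)
m(267, 8)/(-71688) = 3/(-71688) = 3*(-1/71688) = -1/23896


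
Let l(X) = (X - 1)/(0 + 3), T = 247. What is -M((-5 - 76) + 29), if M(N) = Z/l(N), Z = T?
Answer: 741/53 ≈ 13.981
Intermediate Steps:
l(X) = -⅓ + X/3 (l(X) = (-1 + X)/3 = (-1 + X)*(⅓) = -⅓ + X/3)
Z = 247
M(N) = 247/(-⅓ + N/3)
-M((-5 - 76) + 29) = -741/(-1 + ((-5 - 76) + 29)) = -741/(-1 + (-81 + 29)) = -741/(-1 - 52) = -741/(-53) = -741*(-1)/53 = -1*(-741/53) = 741/53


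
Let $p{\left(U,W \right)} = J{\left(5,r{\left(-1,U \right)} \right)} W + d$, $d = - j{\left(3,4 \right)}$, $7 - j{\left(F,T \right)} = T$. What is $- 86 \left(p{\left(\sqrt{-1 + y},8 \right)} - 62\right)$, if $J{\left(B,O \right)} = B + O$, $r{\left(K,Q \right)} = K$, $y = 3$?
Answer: $2838$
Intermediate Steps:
$j{\left(F,T \right)} = 7 - T$
$d = -3$ ($d = - (7 - 4) = \left(-1\right) 3 = -3$)
$p{\left(U,W \right)} = -3 + 4 W$ ($p{\left(U,W \right)} = \left(5 - 1\right) W - 3 = 4 W - 3 = -3 + 4 W$)
$- 86 \left(p{\left(\sqrt{-1 + y},8 \right)} - 62\right) = - 86 \left(\left(-3 + 4 \cdot 8\right) - 62\right) = - 86 \left(\left(-3 + 32\right) - 62\right) = - 86 \left(29 - 62\right) = \left(-86\right) \left(-33\right) = 2838$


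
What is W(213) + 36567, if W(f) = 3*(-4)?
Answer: 36555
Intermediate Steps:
W(f) = -12
W(213) + 36567 = -12 + 36567 = 36555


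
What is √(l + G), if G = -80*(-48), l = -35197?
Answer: I*√31357 ≈ 177.08*I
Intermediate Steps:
G = 3840
√(l + G) = √(-35197 + 3840) = √(-31357) = I*√31357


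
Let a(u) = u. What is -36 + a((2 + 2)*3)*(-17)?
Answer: -240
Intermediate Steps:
-36 + a((2 + 2)*3)*(-17) = -36 + ((2 + 2)*3)*(-17) = -36 + (4*3)*(-17) = -36 + 12*(-17) = -36 - 204 = -240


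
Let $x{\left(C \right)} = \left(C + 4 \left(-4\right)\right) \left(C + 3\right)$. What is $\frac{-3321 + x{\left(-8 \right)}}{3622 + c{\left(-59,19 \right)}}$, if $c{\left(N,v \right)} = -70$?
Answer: $- \frac{1067}{1184} \approx -0.90118$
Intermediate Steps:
$x{\left(C \right)} = \left(-16 + C\right) \left(3 + C\right)$ ($x{\left(C \right)} = \left(C - 16\right) \left(3 + C\right) = \left(-16 + C\right) \left(3 + C\right)$)
$\frac{-3321 + x{\left(-8 \right)}}{3622 + c{\left(-59,19 \right)}} = \frac{-3321 - \left(-56 - 64\right)}{3622 - 70} = \frac{-3321 + \left(-48 + 64 + 104\right)}{3552} = \left(-3321 + 120\right) \frac{1}{3552} = \left(-3201\right) \frac{1}{3552} = - \frac{1067}{1184}$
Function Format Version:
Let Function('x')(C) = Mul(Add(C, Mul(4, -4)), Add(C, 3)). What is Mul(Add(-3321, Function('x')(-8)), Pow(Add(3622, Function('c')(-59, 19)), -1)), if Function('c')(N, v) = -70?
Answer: Rational(-1067, 1184) ≈ -0.90118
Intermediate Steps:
Function('x')(C) = Mul(Add(-16, C), Add(3, C)) (Function('x')(C) = Mul(Add(C, -16), Add(3, C)) = Mul(Add(-16, C), Add(3, C)))
Mul(Add(-3321, Function('x')(-8)), Pow(Add(3622, Function('c')(-59, 19)), -1)) = Mul(Add(-3321, Add(-48, Pow(-8, 2), Mul(-13, -8))), Pow(Add(3622, -70), -1)) = Mul(Add(-3321, Add(-48, 64, 104)), Pow(3552, -1)) = Mul(Add(-3321, 120), Rational(1, 3552)) = Mul(-3201, Rational(1, 3552)) = Rational(-1067, 1184)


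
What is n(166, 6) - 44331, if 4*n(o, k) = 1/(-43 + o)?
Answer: -21810851/492 ≈ -44331.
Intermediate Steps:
n(o, k) = 1/(4*(-43 + o))
n(166, 6) - 44331 = 1/(4*(-43 + 166)) - 44331 = (1/4)/123 - 44331 = (1/4)*(1/123) - 44331 = 1/492 - 44331 = -21810851/492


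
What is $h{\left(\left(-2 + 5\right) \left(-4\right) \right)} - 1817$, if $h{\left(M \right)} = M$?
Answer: $-1829$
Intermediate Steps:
$h{\left(\left(-2 + 5\right) \left(-4\right) \right)} - 1817 = \left(-2 + 5\right) \left(-4\right) - 1817 = 3 \left(-4\right) - 1817 = -12 - 1817 = -1829$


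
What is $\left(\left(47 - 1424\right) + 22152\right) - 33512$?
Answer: $-12737$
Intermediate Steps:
$\left(\left(47 - 1424\right) + 22152\right) - 33512 = \left(-1377 + 22152\right) - 33512 = 20775 - 33512 = -12737$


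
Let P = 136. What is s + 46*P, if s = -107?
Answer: 6149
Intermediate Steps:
s + 46*P = -107 + 46*136 = -107 + 6256 = 6149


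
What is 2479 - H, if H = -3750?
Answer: 6229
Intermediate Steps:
2479 - H = 2479 - 1*(-3750) = 2479 + 3750 = 6229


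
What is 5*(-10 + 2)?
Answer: -40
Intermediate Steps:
5*(-10 + 2) = 5*(-8) = -40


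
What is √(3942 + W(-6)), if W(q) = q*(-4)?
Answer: √3966 ≈ 62.976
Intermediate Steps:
W(q) = -4*q
√(3942 + W(-6)) = √(3942 - 4*(-6)) = √(3942 + 24) = √3966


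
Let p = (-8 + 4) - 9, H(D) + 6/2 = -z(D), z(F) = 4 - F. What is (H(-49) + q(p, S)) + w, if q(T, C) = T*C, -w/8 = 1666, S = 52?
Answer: -14060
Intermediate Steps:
w = -13328 (w = -8*1666 = -13328)
H(D) = -7 + D (H(D) = -3 - (4 - D) = -3 + (-4 + D) = -7 + D)
p = -13 (p = -4 - 9 = -13)
q(T, C) = C*T
(H(-49) + q(p, S)) + w = ((-7 - 49) + 52*(-13)) - 13328 = (-56 - 676) - 13328 = -732 - 13328 = -14060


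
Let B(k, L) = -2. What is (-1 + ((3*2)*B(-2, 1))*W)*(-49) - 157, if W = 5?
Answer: 2832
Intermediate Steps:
(-1 + ((3*2)*B(-2, 1))*W)*(-49) - 157 = (-1 + ((3*2)*(-2))*5)*(-49) - 157 = (-1 + (6*(-2))*5)*(-49) - 157 = (-1 - 12*5)*(-49) - 157 = (-1 - 60)*(-49) - 157 = -61*(-49) - 157 = 2989 - 157 = 2832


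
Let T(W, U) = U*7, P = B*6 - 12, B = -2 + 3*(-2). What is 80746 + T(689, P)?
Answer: 80326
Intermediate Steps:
B = -8 (B = -2 - 6 = -8)
P = -60 (P = -8*6 - 12 = -48 - 12 = -60)
T(W, U) = 7*U
80746 + T(689, P) = 80746 + 7*(-60) = 80746 - 420 = 80326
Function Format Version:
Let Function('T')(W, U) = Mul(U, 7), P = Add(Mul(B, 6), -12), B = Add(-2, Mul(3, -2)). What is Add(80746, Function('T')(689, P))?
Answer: 80326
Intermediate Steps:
B = -8 (B = Add(-2, -6) = -8)
P = -60 (P = Add(Mul(-8, 6), -12) = Add(-48, -12) = -60)
Function('T')(W, U) = Mul(7, U)
Add(80746, Function('T')(689, P)) = Add(80746, Mul(7, -60)) = Add(80746, -420) = 80326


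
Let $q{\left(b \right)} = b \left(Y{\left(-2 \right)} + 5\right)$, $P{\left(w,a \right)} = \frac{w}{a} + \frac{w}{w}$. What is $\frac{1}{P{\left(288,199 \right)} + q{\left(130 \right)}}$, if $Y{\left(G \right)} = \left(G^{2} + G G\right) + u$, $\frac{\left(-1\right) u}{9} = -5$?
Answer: $\frac{199}{1500947} \approx 0.00013258$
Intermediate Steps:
$u = 45$ ($u = \left(-9\right) \left(-5\right) = 45$)
$Y{\left(G \right)} = 45 + 2 G^{2}$ ($Y{\left(G \right)} = \left(G^{2} + G G\right) + 45 = \left(G^{2} + G^{2}\right) + 45 = 2 G^{2} + 45 = 45 + 2 G^{2}$)
$P{\left(w,a \right)} = 1 + \frac{w}{a}$ ($P{\left(w,a \right)} = \frac{w}{a} + 1 = 1 + \frac{w}{a}$)
$q{\left(b \right)} = 58 b$ ($q{\left(b \right)} = b \left(\left(45 + 2 \left(-2\right)^{2}\right) + 5\right) = b \left(\left(45 + 2 \cdot 4\right) + 5\right) = b \left(\left(45 + 8\right) + 5\right) = b \left(53 + 5\right) = b 58 = 58 b$)
$\frac{1}{P{\left(288,199 \right)} + q{\left(130 \right)}} = \frac{1}{\frac{199 + 288}{199} + 58 \cdot 130} = \frac{1}{\frac{1}{199} \cdot 487 + 7540} = \frac{1}{\frac{487}{199} + 7540} = \frac{1}{\frac{1500947}{199}} = \frac{199}{1500947}$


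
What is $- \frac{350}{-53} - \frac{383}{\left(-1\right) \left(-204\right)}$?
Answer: $\frac{51101}{10812} \approx 4.7263$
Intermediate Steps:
$- \frac{350}{-53} - \frac{383}{\left(-1\right) \left(-204\right)} = \left(-350\right) \left(- \frac{1}{53}\right) - \frac{383}{204} = \frac{350}{53} - \frac{383}{204} = \frac{51101}{10812}$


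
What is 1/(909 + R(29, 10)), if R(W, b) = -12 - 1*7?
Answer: 1/890 ≈ 0.0011236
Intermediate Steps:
R(W, b) = -19 (R(W, b) = -12 - 7 = -19)
1/(909 + R(29, 10)) = 1/(909 - 19) = 1/890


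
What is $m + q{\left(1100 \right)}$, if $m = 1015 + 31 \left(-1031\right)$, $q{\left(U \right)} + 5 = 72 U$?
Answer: $48249$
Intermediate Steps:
$q{\left(U \right)} = -5 + 72 U$
$m = -30946$ ($m = 1015 - 31961 = -30946$)
$m + q{\left(1100 \right)} = -30946 + \left(-5 + 72 \cdot 1100\right) = -30946 + \left(-5 + 79200\right) = -30946 + 79195 = 48249$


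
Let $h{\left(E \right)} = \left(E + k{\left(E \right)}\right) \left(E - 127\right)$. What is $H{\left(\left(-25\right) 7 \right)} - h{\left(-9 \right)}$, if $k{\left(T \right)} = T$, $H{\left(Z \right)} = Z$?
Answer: $-2623$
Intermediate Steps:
$h{\left(E \right)} = 2 E \left(-127 + E\right)$ ($h{\left(E \right)} = \left(E + E\right) \left(E - 127\right) = 2 E \left(-127 + E\right)$)
$H{\left(\left(-25\right) 7 \right)} - h{\left(-9 \right)} = \left(-25\right) 7 - 2 \left(-9\right) \left(-127 - 9\right) = -175 - 2 \left(-9\right) \left(-136\right) = -175 - 2448 = -2623$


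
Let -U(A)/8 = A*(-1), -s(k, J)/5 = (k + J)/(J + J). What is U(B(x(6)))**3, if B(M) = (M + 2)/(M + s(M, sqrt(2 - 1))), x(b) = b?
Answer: -2097152/12167 ≈ -172.36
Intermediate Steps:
s(k, J) = -5*(J + k)/(2*J) (s(k, J) = -5*(k + J)/(J + J) = -5*(J + k)/(2*J))
B(M) = (2 + M)/(-5/2 - 3*M/2) (B(M) = (M + 2)/(M + 5*(-sqrt(2 - 1) - M)/(2*(sqrt(2 - 1)))) = (2 + M)/(M + 5*(-sqrt(1) - M)/(2*(sqrt(1)))) = (2 + M)/(M + (5/2)*(-1*1 - M)/1) = (2 + M)/(M + (5/2)*1*(-1 - M)) = (2 + M)/(M + (-5/2 - 5*M/2)) = (2 + M)/(-5/2 - 3*M/2))
U(A) = 8*A (U(A) = -8*A*(-1) = -(-8)*A = 8*A)
U(B(x(6)))**3 = (8*(2*(-2 - 1*6)/(5 + 3*6)))**3 = (8*(2*(-2 - 6)/(5 + 18)))**3 = (8*(2*(-8)/23))**3 = (8*(2*(1/23)*(-8)))**3 = (8*(-16/23))**3 = (-128/23)**3 = -2097152/12167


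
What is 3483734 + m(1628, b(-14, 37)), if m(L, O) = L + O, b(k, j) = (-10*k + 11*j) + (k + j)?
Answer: 3485932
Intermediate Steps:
b(k, j) = -9*k + 12*j (b(k, j) = (-10*k + 11*j) + (j + k) = -9*k + 12*j)
3483734 + m(1628, b(-14, 37)) = 3483734 + (1628 + (-9*(-14) + 12*37)) = 3483734 + (1628 + (126 + 444)) = 3483734 + (1628 + 570) = 3483734 + 2198 = 3485932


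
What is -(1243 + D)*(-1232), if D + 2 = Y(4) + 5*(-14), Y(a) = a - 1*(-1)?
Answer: 1448832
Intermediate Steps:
Y(a) = 1 + a (Y(a) = a + 1 = 1 + a)
D = -67 (D = -2 + ((1 + 4) + 5*(-14)) = -2 + (5 - 70) = -2 - 65 = -67)
-(1243 + D)*(-1232) = -(1243 - 67)*(-1232) = -1176*(-1232) = -1*(-1448832) = 1448832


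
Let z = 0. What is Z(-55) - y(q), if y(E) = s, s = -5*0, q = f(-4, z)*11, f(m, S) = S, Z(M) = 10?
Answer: 10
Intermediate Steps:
q = 0 (q = 0*11 = 0)
s = 0
y(E) = 0
Z(-55) - y(q) = 10 - 1*0 = 10 + 0 = 10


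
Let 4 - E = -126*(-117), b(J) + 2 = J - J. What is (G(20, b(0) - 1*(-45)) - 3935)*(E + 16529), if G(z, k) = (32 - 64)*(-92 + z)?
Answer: -2921121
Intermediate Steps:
b(J) = -2 (b(J) = -2 + (J - J) = -2 + 0 = -2)
E = -14738 (E = 4 - (-126)*(-117) = 4 - 1*14742 = 4 - 14742 = -14738)
G(z, k) = 2944 - 32*z (G(z, k) = -32*(-92 + z) = 2944 - 32*z)
(G(20, b(0) - 1*(-45)) - 3935)*(E + 16529) = ((2944 - 32*20) - 3935)*(-14738 + 16529) = ((2944 - 640) - 3935)*1791 = (2304 - 3935)*1791 = -1631*1791 = -2921121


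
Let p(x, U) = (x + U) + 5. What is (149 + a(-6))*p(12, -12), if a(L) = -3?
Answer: 730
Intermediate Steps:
p(x, U) = 5 + U + x (p(x, U) = (U + x) + 5 = 5 + U + x)
(149 + a(-6))*p(12, -12) = (149 - 3)*(5 - 12 + 12) = 146*5 = 730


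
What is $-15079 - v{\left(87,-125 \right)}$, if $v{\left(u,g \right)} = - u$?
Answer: $-14992$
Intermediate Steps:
$-15079 - v{\left(87,-125 \right)} = -15079 - \left(-1\right) 87 = -15079 - -87 = -15079 + 87 = -14992$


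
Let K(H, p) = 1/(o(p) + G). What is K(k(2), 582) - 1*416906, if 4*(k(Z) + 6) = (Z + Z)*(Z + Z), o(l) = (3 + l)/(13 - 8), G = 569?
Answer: -285997515/686 ≈ -4.1691e+5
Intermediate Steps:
o(l) = 3/5 + l/5 (o(l) = (3 + l)/5 = (3 + l)*(1/5) = 3/5 + l/5)
k(Z) = -6 + Z**2 (k(Z) = -6 + ((Z + Z)*(Z + Z))/4 = -6 + ((2*Z)*(2*Z))/4 = -6 + (4*Z**2)/4 = -6 + Z**2)
K(H, p) = 1/(2848/5 + p/5) (K(H, p) = 1/((3/5 + p/5) + 569) = 1/(2848/5 + p/5))
K(k(2), 582) - 1*416906 = 5/(2848 + 582) - 1*416906 = 5/3430 - 416906 = 5*(1/3430) - 416906 = 1/686 - 416906 = -285997515/686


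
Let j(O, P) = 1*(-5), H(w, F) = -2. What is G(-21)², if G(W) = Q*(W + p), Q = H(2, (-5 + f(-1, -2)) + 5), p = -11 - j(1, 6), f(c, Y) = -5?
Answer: 2916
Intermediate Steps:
j(O, P) = -5
p = -6 (p = -11 - 1*(-5) = -11 + 5 = -6)
Q = -2
G(W) = 12 - 2*W (G(W) = -2*(W - 6) = -2*(-6 + W) = 12 - 2*W)
G(-21)² = (12 - 2*(-21))² = (12 + 42)² = 54² = 2916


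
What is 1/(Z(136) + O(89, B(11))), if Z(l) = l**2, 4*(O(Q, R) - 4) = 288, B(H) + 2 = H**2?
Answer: 1/18572 ≈ 5.3844e-5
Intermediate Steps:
B(H) = -2 + H**2
O(Q, R) = 76 (O(Q, R) = 4 + (1/4)*288 = 4 + 72 = 76)
1/(Z(136) + O(89, B(11))) = 1/(136**2 + 76) = 1/(18496 + 76) = 1/18572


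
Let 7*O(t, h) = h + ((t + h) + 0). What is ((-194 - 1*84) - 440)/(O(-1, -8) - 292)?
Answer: 5026/2061 ≈ 2.4386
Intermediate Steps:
O(t, h) = t/7 + 2*h/7 (O(t, h) = (h + ((t + h) + 0))/7 = (h + ((h + t) + 0))/7 = (h + (h + t))/7 = (t + 2*h)/7 = t/7 + 2*h/7)
((-194 - 1*84) - 440)/(O(-1, -8) - 292) = ((-194 - 1*84) - 440)/(((⅐)*(-1) + (2/7)*(-8)) - 292) = ((-194 - 84) - 440)/((-⅐ - 16/7) - 292) = (-278 - 440)/(-17/7 - 292) = -718/(-2061/7) = -718*(-7/2061) = 5026/2061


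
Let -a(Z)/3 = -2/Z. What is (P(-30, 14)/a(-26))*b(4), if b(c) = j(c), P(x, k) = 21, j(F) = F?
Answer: -364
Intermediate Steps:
b(c) = c
a(Z) = 6/Z (a(Z) = -(-6)/Z = 6/Z)
(P(-30, 14)/a(-26))*b(4) = (21/((6/(-26))))*4 = (21/((6*(-1/26))))*4 = (21/(-3/13))*4 = (21*(-13/3))*4 = -91*4 = -364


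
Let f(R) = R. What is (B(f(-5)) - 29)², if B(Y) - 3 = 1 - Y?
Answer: 400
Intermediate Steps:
B(Y) = 4 - Y (B(Y) = 3 + (1 - Y) = 4 - Y)
(B(f(-5)) - 29)² = ((4 - 1*(-5)) - 29)² = ((4 + 5) - 29)² = (9 - 29)² = (-20)² = 400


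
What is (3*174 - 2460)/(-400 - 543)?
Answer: 1938/943 ≈ 2.0551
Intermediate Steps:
(3*174 - 2460)/(-400 - 543) = (522 - 2460)/(-943) = -1938*(-1/943) = 1938/943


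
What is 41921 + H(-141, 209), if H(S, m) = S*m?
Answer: 12452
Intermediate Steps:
41921 + H(-141, 209) = 41921 - 141*209 = 41921 - 29469 = 12452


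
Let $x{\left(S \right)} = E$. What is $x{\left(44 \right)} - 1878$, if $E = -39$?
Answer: $-1917$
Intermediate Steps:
$x{\left(S \right)} = -39$
$x{\left(44 \right)} - 1878 = -39 - 1878 = -1917$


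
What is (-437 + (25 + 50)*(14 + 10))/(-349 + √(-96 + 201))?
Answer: -475687/121696 - 1363*√105/121696 ≈ -4.0236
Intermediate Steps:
(-437 + (25 + 50)*(14 + 10))/(-349 + √(-96 + 201)) = (-437 + 75*24)/(-349 + √105) = (-437 + 1800)/(-349 + √105) = 1363/(-349 + √105)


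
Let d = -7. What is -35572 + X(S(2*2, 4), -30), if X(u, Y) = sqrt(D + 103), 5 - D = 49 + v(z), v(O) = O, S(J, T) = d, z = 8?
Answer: -35572 + sqrt(51) ≈ -35565.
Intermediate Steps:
S(J, T) = -7
D = -52 (D = 5 - (49 + 8) = 5 - 1*57 = 5 - 57 = -52)
X(u, Y) = sqrt(51) (X(u, Y) = sqrt(-52 + 103) = sqrt(51))
-35572 + X(S(2*2, 4), -30) = -35572 + sqrt(51)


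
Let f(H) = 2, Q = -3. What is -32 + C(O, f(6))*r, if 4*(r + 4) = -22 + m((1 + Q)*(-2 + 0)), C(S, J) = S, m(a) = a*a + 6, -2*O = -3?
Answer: -38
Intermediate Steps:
O = 3/2 (O = -1/2*(-3) = 3/2 ≈ 1.5000)
m(a) = 6 + a**2 (m(a) = a**2 + 6 = 6 + a**2)
r = -4 (r = -4 + (-22 + (6 + ((1 - 3)*(-2 + 0))**2))/4 = -4 + (-22 + (6 + (-2*(-2))**2))/4 = -4 + (-22 + (6 + 4**2))/4 = -4 + (-22 + (6 + 16))/4 = -4 + (-22 + 22)/4 = -4 + (1/4)*0 = -4 + 0 = -4)
-32 + C(O, f(6))*r = -32 + (3/2)*(-4) = -32 - 6 = -38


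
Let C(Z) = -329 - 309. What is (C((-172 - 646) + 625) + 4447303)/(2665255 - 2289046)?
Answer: 4446665/376209 ≈ 11.820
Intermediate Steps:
C(Z) = -638
(C((-172 - 646) + 625) + 4447303)/(2665255 - 2289046) = (-638 + 4447303)/(2665255 - 2289046) = 4446665/376209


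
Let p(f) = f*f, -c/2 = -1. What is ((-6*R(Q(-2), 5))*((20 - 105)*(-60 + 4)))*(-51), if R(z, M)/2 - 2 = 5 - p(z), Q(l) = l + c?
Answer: 20391840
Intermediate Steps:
c = 2 (c = -2*(-1) = 2)
p(f) = f**2
Q(l) = 2 + l (Q(l) = l + 2 = 2 + l)
R(z, M) = 14 - 2*z**2 (R(z, M) = 4 + 2*(5 - z**2) = 4 + (10 - 2*z**2) = 14 - 2*z**2)
((-6*R(Q(-2), 5))*((20 - 105)*(-60 + 4)))*(-51) = ((-6*(14 - 2*(2 - 2)**2))*((20 - 105)*(-60 + 4)))*(-51) = ((-6*(14 - 2*0**2))*(-85*(-56)))*(-51) = (-6*(14 - 2*0)*4760)*(-51) = (-6*(14 + 0)*4760)*(-51) = (-6*14*4760)*(-51) = -84*4760*(-51) = -399840*(-51) = 20391840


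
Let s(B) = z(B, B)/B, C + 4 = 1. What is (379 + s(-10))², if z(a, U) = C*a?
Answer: 141376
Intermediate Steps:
C = -3 (C = -4 + 1 = -3)
z(a, U) = -3*a
s(B) = -3 (s(B) = (-3*B)/B = -3)
(379 + s(-10))² = (379 - 3)² = 376² = 141376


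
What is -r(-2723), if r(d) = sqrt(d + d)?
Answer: -I*sqrt(5446) ≈ -73.797*I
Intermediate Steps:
r(d) = sqrt(2)*sqrt(d) (r(d) = sqrt(2*d) = sqrt(2)*sqrt(d))
-r(-2723) = -sqrt(2)*sqrt(-2723) = -sqrt(2)*I*sqrt(2723) = -I*sqrt(5446)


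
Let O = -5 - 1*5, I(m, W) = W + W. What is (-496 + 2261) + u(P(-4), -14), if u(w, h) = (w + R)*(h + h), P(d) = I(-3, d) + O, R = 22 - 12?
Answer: 1989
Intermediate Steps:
I(m, W) = 2*W
O = -10 (O = -5 - 5 = -10)
R = 10
P(d) = -10 + 2*d (P(d) = 2*d - 10 = -10 + 2*d)
u(w, h) = 2*h*(10 + w) (u(w, h) = (w + 10)*(h + h) = (10 + w)*(2*h) = 2*h*(10 + w))
(-496 + 2261) + u(P(-4), -14) = (-496 + 2261) + 2*(-14)*(10 + (-10 + 2*(-4))) = 1765 + 2*(-14)*(10 + (-10 - 8)) = 1765 + 2*(-14)*(10 - 18) = 1765 + 2*(-14)*(-8) = 1765 + 224 = 1989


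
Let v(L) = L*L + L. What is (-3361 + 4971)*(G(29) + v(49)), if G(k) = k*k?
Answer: 5298510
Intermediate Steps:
G(k) = k**2
v(L) = L + L**2 (v(L) = L**2 + L = L + L**2)
(-3361 + 4971)*(G(29) + v(49)) = (-3361 + 4971)*(29**2 + 49*(1 + 49)) = 1610*(841 + 49*50) = 1610*(841 + 2450) = 1610*3291 = 5298510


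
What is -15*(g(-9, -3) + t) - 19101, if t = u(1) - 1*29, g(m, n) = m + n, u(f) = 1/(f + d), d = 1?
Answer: -36987/2 ≈ -18494.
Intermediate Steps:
u(f) = 1/(1 + f) (u(f) = 1/(f + 1) = 1/(1 + f))
t = -57/2 (t = 1/(1 + 1) - 1*29 = 1/2 - 29 = ½ - 29 = -57/2 ≈ -28.500)
-15*(g(-9, -3) + t) - 19101 = -15*((-9 - 3) - 57/2) - 19101 = -15*(-12 - 57/2) - 19101 = -15*(-81/2) - 19101 = 1215/2 - 19101 = -36987/2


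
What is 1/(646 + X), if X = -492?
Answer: 1/154 ≈ 0.0064935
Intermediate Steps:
1/(646 + X) = 1/(646 - 492) = 1/154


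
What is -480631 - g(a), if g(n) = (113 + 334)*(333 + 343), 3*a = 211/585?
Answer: -782803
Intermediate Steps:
a = 211/1755 (a = (211/585)/3 = (211*(1/585))/3 = (⅓)*(211/585) = 211/1755 ≈ 0.12023)
g(n) = 302172 (g(n) = 447*676 = 302172)
-480631 - g(a) = -480631 - 1*302172 = -480631 - 302172 = -782803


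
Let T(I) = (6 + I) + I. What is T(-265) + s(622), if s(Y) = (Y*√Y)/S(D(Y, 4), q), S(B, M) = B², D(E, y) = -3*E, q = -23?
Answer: -524 + √622/5598 ≈ -524.00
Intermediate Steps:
T(I) = 6 + 2*I
s(Y) = 1/(9*√Y) (s(Y) = (Y*√Y)/((-3*Y)²) = Y^(3/2)/((9*Y²)) = Y^(3/2)*(1/(9*Y²)) = 1/(9*√Y))
T(-265) + s(622) = (6 + 2*(-265)) + 1/(9*√622) = (6 - 530) + (√622/622)/9 = -524 + √622/5598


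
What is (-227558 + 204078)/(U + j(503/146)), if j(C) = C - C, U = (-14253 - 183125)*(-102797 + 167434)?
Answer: 11740/6378960893 ≈ 1.8404e-6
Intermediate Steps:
U = -12757921786 (U = -197378*64637 = -12757921786)
j(C) = 0
(-227558 + 204078)/(U + j(503/146)) = (-227558 + 204078)/(-12757921786 + 0) = -23480/(-12757921786) = -23480*(-1/12757921786) = 11740/6378960893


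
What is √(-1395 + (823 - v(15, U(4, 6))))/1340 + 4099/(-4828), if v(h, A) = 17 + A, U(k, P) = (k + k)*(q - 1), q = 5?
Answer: -4099/4828 + 3*I*√69/1340 ≈ -0.84901 + 0.018597*I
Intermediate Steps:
U(k, P) = 8*k (U(k, P) = (k + k)*(5 - 1) = (2*k)*4 = 8*k)
√(-1395 + (823 - v(15, U(4, 6))))/1340 + 4099/(-4828) = √(-1395 + (823 - (17 + 8*4)))/1340 + 4099/(-4828) = √(-1395 + (823 - (17 + 32)))*(1/1340) + 4099*(-1/4828) = √(-1395 + (823 - 1*49))*(1/1340) - 4099/4828 = √(-1395 + (823 - 49))*(1/1340) - 4099/4828 = √(-1395 + 774)*(1/1340) - 4099/4828 = √(-621)*(1/1340) - 4099/4828 = (3*I*√69)*(1/1340) - 4099/4828 = 3*I*√69/1340 - 4099/4828 = -4099/4828 + 3*I*√69/1340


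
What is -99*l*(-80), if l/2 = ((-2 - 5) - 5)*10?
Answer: -1900800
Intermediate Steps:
l = -240 (l = 2*(((-2 - 5) - 5)*10) = 2*((-7 - 5)*10) = 2*(-12*10) = 2*(-120) = -240)
-99*l*(-80) = -99*(-240)*(-80) = 23760*(-80) = -1900800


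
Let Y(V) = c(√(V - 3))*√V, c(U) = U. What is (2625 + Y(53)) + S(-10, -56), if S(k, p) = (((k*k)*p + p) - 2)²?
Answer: 32015589 + 5*√106 ≈ 3.2016e+7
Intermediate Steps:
Y(V) = √V*√(-3 + V) (Y(V) = √(V - 3)*√V = √(-3 + V)*√V = √V*√(-3 + V))
S(k, p) = (-2 + p + p*k²)² (S(k, p) = ((k²*p + p) - 2)² = ((p*k² + p) - 2)² = ((p + p*k²) - 2)² = (-2 + p + p*k²)²)
(2625 + Y(53)) + S(-10, -56) = (2625 + √53*√(-3 + 53)) + (-2 - 56 - 56*(-10)²)² = (2625 + √53*√50) + (-2 - 56 - 56*100)² = (2625 + √53*(5*√2)) + (-2 - 56 - 5600)² = (2625 + 5*√106) + (-5658)² = (2625 + 5*√106) + 32012964 = 32015589 + 5*√106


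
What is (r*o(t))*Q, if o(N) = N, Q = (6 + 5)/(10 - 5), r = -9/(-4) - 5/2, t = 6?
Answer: -33/10 ≈ -3.3000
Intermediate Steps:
r = -1/4 (r = -9*(-1/4) - 5*1/2 = 9/4 - 5/2 = -1/4 ≈ -0.25000)
Q = 11/5 ≈ 2.2000
(r*o(t))*Q = -1/4*6*(11/5) = -3/2*11/5 = -33/10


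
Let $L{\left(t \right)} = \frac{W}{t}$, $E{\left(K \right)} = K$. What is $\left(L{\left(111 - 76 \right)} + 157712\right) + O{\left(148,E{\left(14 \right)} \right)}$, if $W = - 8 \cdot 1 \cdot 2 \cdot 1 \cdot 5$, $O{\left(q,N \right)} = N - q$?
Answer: $\frac{1103030}{7} \approx 1.5758 \cdot 10^{5}$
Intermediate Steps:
$W = -80$ ($W = - 8 \cdot 2 \cdot 1 \cdot 5 = \left(-8\right) 2 \cdot 5 = \left(-16\right) 5 = -80$)
$L{\left(t \right)} = - \frac{80}{t}$
$\left(L{\left(111 - 76 \right)} + 157712\right) + O{\left(148,E{\left(14 \right)} \right)} = \left(- \frac{80}{111 - 76} + 157712\right) + \left(14 - 148\right) = \left(- \frac{80}{35} + 157712\right) - 134 = \left(\left(-80\right) \frac{1}{35} + 157712\right) - 134 = \left(- \frac{16}{7} + 157712\right) - 134 = \frac{1103968}{7} - 134 = \frac{1103030}{7}$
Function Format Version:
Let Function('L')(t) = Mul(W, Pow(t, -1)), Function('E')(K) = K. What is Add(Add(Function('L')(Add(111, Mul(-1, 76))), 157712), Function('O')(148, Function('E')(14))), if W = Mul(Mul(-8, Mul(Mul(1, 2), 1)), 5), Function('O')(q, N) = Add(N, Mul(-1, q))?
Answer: Rational(1103030, 7) ≈ 1.5758e+5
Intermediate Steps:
W = -80 (W = Mul(Mul(-8, Mul(2, 1)), 5) = Mul(Mul(-8, 2), 5) = Mul(-16, 5) = -80)
Function('L')(t) = Mul(-80, Pow(t, -1))
Add(Add(Function('L')(Add(111, Mul(-1, 76))), 157712), Function('O')(148, Function('E')(14))) = Add(Add(Mul(-80, Pow(Add(111, Mul(-1, 76)), -1)), 157712), Add(14, Mul(-1, 148))) = Add(Add(Mul(-80, Pow(Add(111, -76), -1)), 157712), Add(14, -148)) = Add(Add(Mul(-80, Pow(35, -1)), 157712), -134) = Add(Add(Mul(-80, Rational(1, 35)), 157712), -134) = Add(Add(Rational(-16, 7), 157712), -134) = Add(Rational(1103968, 7), -134) = Rational(1103030, 7)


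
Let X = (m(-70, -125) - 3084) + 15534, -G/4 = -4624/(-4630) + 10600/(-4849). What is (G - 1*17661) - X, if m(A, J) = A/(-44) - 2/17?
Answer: -126401639767723/4198312690 ≈ -30108.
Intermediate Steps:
G = 53312448/11225435 (G = -4*(-4624/(-4630) + 10600/(-4849)) = -4*(-4624*(-1/4630) + 10600*(-1/4849)) = -4*(2312/2315 - 10600/4849) = -4*(-13328112/11225435) = 53312448/11225435 ≈ 4.7493)
m(A, J) = -2/17 - A/44 (m(A, J) = A*(-1/44) - 2*1/17 = -A/44 - 2/17 = -2/17 - A/44)
X = 4656851/374 (X = ((-2/17 - 1/44*(-70)) - 3084) + 15534 = ((-2/17 + 35/22) - 3084) + 15534 = (551/374 - 3084) + 15534 = -1152865/374 + 15534 = 4656851/374 ≈ 12451.)
(G - 1*17661) - X = (53312448/11225435 - 1*17661) - 1*4656851/374 = (53312448/11225435 - 17661) - 4656851/374 = -198199095087/11225435 - 4656851/374 = -126401639767723/4198312690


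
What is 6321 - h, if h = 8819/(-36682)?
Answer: 231875741/36682 ≈ 6321.2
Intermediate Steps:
h = -8819/36682 (h = 8819*(-1/36682) = -8819/36682 ≈ -0.24042)
6321 - h = 6321 - 1*(-8819/36682) = 6321 + 8819/36682 = 231875741/36682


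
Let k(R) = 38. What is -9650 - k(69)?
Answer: -9688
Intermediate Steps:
-9650 - k(69) = -9650 - 1*38 = -9650 - 38 = -9688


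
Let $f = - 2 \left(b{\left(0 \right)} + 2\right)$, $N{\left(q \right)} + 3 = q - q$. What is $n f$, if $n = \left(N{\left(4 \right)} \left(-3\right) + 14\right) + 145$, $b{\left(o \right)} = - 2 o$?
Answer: $-672$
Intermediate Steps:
$N{\left(q \right)} = -3$ ($N{\left(q \right)} = -3 + \left(q - q\right) = -3 + 0 = -3$)
$f = -4$ ($f = - 2 \left(\left(-2\right) 0 + 2\right) = - 2 \left(0 + 2\right) = \left(-2\right) 2 = -4$)
$n = 168$ ($n = \left(\left(-3\right) \left(-3\right) + 14\right) + 145 = \left(9 + 14\right) + 145 = 23 + 145 = 168$)
$n f = 168 \left(-4\right) = -672$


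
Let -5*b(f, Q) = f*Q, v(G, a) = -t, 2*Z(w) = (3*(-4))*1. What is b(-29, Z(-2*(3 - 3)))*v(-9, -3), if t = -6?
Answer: -1044/5 ≈ -208.80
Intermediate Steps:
Z(w) = -6 (Z(w) = ((3*(-4))*1)/2 = (-12*1)/2 = (½)*(-12) = -6)
v(G, a) = 6 (v(G, a) = -1*(-6) = 6)
b(f, Q) = -Q*f/5 (b(f, Q) = -f*Q/5 = -Q*f/5)
b(-29, Z(-2*(3 - 3)))*v(-9, -3) = -⅕*(-6)*(-29)*6 = -174/5*6 = -1044/5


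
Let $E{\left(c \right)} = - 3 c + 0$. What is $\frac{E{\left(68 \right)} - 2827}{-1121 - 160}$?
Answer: $\frac{433}{183} \approx 2.3661$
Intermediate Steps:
$E{\left(c \right)} = - 3 c$
$\frac{E{\left(68 \right)} - 2827}{-1121 - 160} = \frac{\left(-3\right) 68 - 2827}{-1121 - 160} = \frac{-204 - 2827}{-1281} = \left(-3031\right) \left(- \frac{1}{1281}\right) = \frac{433}{183}$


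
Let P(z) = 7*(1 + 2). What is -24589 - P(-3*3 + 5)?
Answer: -24610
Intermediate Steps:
P(z) = 21 (P(z) = 7*3 = 21)
-24589 - P(-3*3 + 5) = -24589 - 1*21 = -24589 - 21 = -24610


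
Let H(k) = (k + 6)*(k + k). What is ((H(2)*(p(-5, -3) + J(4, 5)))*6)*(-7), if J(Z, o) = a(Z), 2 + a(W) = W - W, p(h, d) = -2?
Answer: 5376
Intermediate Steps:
a(W) = -2 (a(W) = -2 + (W - W) = -2 + 0 = -2)
J(Z, o) = -2
H(k) = 2*k*(6 + k) (H(k) = (6 + k)*(2*k) = 2*k*(6 + k))
((H(2)*(p(-5, -3) + J(4, 5)))*6)*(-7) = (((2*2*(6 + 2))*(-2 - 2))*6)*(-7) = (((2*2*8)*(-4))*6)*(-7) = ((32*(-4))*6)*(-7) = -128*6*(-7) = -768*(-7) = 5376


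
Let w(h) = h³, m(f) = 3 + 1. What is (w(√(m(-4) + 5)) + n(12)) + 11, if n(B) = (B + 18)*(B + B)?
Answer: 758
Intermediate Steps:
n(B) = 2*B*(18 + B) (n(B) = (18 + B)*(2*B) = 2*B*(18 + B))
m(f) = 4
(w(√(m(-4) + 5)) + n(12)) + 11 = ((√(4 + 5))³ + 2*12*(18 + 12)) + 11 = ((√9)³ + 2*12*30) + 11 = (3³ + 720) + 11 = (27 + 720) + 11 = 747 + 11 = 758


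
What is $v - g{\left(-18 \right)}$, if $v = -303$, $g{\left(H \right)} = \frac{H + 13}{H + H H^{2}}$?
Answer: $- \frac{354511}{1170} \approx -303.0$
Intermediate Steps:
$g{\left(H \right)} = \frac{13 + H}{H + H^{3}}$
$v - g{\left(-18 \right)} = -303 - \frac{13 - 18}{-18 + \left(-18\right)^{3}} = -303 - \frac{1}{-18 - 5832} \left(-5\right) = -303 - \frac{1}{-5850} \left(-5\right) = -303 - \left(- \frac{1}{5850}\right) \left(-5\right) = -303 - \frac{1}{1170} = - \frac{354511}{1170}$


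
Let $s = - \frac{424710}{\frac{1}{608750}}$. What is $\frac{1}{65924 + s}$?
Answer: $- \frac{1}{258542146576} \approx -3.8678 \cdot 10^{-12}$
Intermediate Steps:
$s = -258542212500$ ($s = - 424710 \frac{1}{\frac{1}{608750}} = \left(-424710\right) 608750 = -258542212500$)
$\frac{1}{65924 + s} = \frac{1}{65924 - 258542212500} = \frac{1}{-258542146576} = - \frac{1}{258542146576}$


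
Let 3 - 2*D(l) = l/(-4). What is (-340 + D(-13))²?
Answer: 7403841/64 ≈ 1.1569e+5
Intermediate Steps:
D(l) = 3/2 + l/8 (D(l) = 3/2 - l/(2*(-4)) = 3/2 - l*(-1)/(2*4) = 3/2 - (-1)*l/8 = 3/2 + l/8)
(-340 + D(-13))² = (-340 + (3/2 + (⅛)*(-13)))² = (-340 + (3/2 - 13/8))² = (-340 - ⅛)² = (-2721/8)² = 7403841/64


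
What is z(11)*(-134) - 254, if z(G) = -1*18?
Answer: 2158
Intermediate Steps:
z(G) = -18
z(11)*(-134) - 254 = -18*(-134) - 254 = 2412 - 254 = 2158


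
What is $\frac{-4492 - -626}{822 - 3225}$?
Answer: $\frac{3866}{2403} \approx 1.6088$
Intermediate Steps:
$\frac{-4492 - -626}{822 - 3225} = \frac{-4492 + 626}{-2403} = \left(-3866\right) \left(- \frac{1}{2403}\right) = \frac{3866}{2403}$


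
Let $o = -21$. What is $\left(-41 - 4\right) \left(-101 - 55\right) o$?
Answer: $-147420$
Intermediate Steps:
$\left(-41 - 4\right) \left(-101 - 55\right) o = \left(-41 - 4\right) \left(-101 - 55\right) \left(-21\right) = \left(-45\right) \left(-156\right) \left(-21\right) = 7020 \left(-21\right) = -147420$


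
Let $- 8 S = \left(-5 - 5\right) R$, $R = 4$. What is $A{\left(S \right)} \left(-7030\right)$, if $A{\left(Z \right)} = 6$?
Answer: $-42180$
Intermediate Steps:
$S = 5$ ($S = - \frac{\left(-5 - 5\right) 4}{8} = - \frac{\left(-10\right) 4}{8} = \left(- \frac{1}{8}\right) \left(-40\right) = 5$)
$A{\left(S \right)} \left(-7030\right) = 6 \left(-7030\right) = -42180$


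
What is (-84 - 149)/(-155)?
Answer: 233/155 ≈ 1.5032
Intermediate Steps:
(-84 - 149)/(-155) = -233*(-1/155) = 233/155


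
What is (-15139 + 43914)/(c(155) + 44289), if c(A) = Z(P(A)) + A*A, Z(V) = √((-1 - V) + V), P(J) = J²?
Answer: 1965735350/4666802597 - 28775*I/4666802597 ≈ 0.42122 - 6.1659e-6*I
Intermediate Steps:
Z(V) = I (Z(V) = √(-1) = I)
c(A) = I + A² (c(A) = I + A*A = I + A²)
(-15139 + 43914)/(c(155) + 44289) = (-15139 + 43914)/((I + 155²) + 44289) = 28775/((I + 24025) + 44289) = 28775/((24025 + I) + 44289) = 28775/(68314 + I) = 28775*((68314 - I)/4666802597) = 28775*(68314 - I)/4666802597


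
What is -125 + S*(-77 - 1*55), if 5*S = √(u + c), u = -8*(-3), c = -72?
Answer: -125 - 528*I*√3/5 ≈ -125.0 - 182.9*I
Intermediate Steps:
u = 24
S = 4*I*√3/5 (S = √(24 - 72)/5 = √(-48)/5 = (4*I*√3)/5 = 4*I*√3/5 ≈ 1.3856*I)
-125 + S*(-77 - 1*55) = -125 + (4*I*√3/5)*(-77 - 1*55) = -125 + (4*I*√3/5)*(-77 - 55) = -125 + (4*I*√3/5)*(-132) = -125 - 528*I*√3/5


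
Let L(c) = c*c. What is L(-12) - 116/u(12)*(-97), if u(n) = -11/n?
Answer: -133440/11 ≈ -12131.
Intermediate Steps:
L(c) = c**2
L(-12) - 116/u(12)*(-97) = (-12)**2 - 116/((-11/12))*(-97) = 144 - 116/((-11*1/12))*(-97) = 144 - 116/(-11/12)*(-97) = 144 - 116*(-12/11)*(-97) = 144 + (1392/11)*(-97) = 144 - 135024/11 = -133440/11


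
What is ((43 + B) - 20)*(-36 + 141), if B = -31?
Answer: -840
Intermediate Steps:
((43 + B) - 20)*(-36 + 141) = ((43 - 31) - 20)*(-36 + 141) = (12 - 20)*105 = -8*105 = -840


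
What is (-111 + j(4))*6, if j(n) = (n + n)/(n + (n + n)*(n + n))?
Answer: -11310/17 ≈ -665.29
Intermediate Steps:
j(n) = 2*n/(n + 4*n²) (j(n) = (2*n)/(n + (2*n)*(2*n)) = (2*n)/(n + 4*n²) = 2*n/(n + 4*n²))
(-111 + j(4))*6 = (-111 + 2/(1 + 4*4))*6 = (-111 + 2/(1 + 16))*6 = (-111 + 2/17)*6 = -1885/17*6 = -11310/17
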